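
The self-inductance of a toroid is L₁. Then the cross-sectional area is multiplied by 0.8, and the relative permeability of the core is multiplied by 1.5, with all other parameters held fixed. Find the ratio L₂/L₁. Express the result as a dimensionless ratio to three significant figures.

L₂/L₁ = 1.20

For a toroid, L ∝ μᵣN²A/R.
L₂/L₁ = (0.8) × (1.5) = 1.20.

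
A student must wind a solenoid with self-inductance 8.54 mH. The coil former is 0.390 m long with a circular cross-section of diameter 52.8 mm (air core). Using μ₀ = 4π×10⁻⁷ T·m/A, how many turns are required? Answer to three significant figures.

N ≈ 1100 turns

A = π(d/2)² = π(2.640×10^-2 m)² = 2.190×10^-3 m².
From L = μ₀N²A/ℓ, N = √(Lℓ / (μ₀A)).
N = √[(8.540×10^-3)(0.39) / ((4π×10⁻⁷)×2.190×10^-3)] = √(1.210×10^6) ≈ 1100.2.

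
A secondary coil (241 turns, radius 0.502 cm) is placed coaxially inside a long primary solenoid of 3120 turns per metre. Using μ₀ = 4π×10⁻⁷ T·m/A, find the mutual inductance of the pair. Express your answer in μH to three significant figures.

M ≈ 74.8 μH

The outer solenoid produces a uniform field B₁ = μ₀n₁I₁ across the inner coil,
so the flux linkage is N₂Φ = N₂B₁A₂ = μ₀n₁N₂A₂·I₁, giving M = μ₀n₁N₂A₂.
A₂ = πr² = π(5.020×10^-3 m)² = 7.917×10^-5 m².
M = (4π×10⁻⁷)(3120)(241)(7.917×10^-5) = 7.481×10^-5 H.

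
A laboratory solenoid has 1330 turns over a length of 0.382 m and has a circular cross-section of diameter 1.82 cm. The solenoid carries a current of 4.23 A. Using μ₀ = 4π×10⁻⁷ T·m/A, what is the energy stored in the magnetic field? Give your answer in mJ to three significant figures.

A = π(d/2)² = π(9.100×10^-3 m)² = 2.602×10^-4 m².
L = μ₀N²A/ℓ = (4π×10⁻⁷)(1330)²(2.602×10^-4)/(0.382) = 1.514×10^-3 H.
U = ½LI² = ½(1.514×10^-3)(4.23)² = 1.354×10^-2 J.

U ≈ 13.5 mJ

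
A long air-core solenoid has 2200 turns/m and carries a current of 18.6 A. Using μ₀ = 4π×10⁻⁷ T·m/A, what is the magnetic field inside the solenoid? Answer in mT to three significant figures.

B ≈ 51.4 mT

Inside a long solenoid, B = μ₀nI.
B = (4π×10⁻⁷)(2.200×10^3 m⁻¹)(18.6 A) = 5.142×10^-2 T.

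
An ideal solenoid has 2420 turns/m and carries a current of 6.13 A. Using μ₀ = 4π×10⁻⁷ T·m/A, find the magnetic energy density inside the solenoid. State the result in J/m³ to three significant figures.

B = μ₀nI = (4π×10⁻⁷)(2.420×10^3)(6.13) = 1.864×10^-2 T.
u = B²/(2μ₀) = (1.864×10^-2)²/(2×4π×10⁻⁷) = 138.3 J/m³.

u ≈ 138 J/m³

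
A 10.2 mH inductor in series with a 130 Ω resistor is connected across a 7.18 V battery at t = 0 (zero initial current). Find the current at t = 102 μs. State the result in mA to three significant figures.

I ≈ 40.2 mA

τ = L/R = 1.020×10^-2/130 = 7.846×10^-5 s; final current I_∞ = ε/R = 7.18/130 = 5.523×10^-2 A.
I(t) = I_∞(1 − e^(−t/τ)) with t/τ = 1.300.
I = (5.523×10^-2)(1 − e^(−1.300)) = 4.018×10^-2 A.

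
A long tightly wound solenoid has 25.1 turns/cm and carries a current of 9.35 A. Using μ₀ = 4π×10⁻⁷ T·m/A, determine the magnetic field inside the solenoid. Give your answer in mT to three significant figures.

B ≈ 29.5 mT

Inside a long solenoid, B = μ₀nI.
B = (4π×10⁻⁷)(2.510×10^3 m⁻¹)(9.35 A) = 2.949×10^-2 T.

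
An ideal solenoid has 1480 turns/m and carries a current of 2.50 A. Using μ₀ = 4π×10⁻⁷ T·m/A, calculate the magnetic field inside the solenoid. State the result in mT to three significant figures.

Inside a long solenoid, B = μ₀nI.
B = (4π×10⁻⁷)(1.480×10^3 m⁻¹)(2.50 A) = 4.650×10^-3 T.

B ≈ 4.65 mT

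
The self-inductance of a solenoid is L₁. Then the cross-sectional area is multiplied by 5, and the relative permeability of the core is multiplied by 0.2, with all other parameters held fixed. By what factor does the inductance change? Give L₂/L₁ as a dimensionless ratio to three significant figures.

For a solenoid, L ∝ μᵣN²A/ℓ.
L₂/L₁ = (5) × (0.2) = 1.00.

L₂/L₁ = 1.00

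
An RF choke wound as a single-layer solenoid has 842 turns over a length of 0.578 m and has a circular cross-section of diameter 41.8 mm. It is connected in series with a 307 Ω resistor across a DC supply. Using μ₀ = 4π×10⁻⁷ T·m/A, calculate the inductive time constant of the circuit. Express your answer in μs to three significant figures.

τ ≈ 6.89 μs

A = π(d/2)² = π(2.090×10^-2 m)² = 1.372×10^-3 m².
L = μ₀N²A/ℓ = (4π×10⁻⁷)(842)²(1.372×10^-3)/(0.578) = 2.115×10^-3 H.
τ = L/R = (2.115×10^-3)/(307) = 6.890×10^-6 s.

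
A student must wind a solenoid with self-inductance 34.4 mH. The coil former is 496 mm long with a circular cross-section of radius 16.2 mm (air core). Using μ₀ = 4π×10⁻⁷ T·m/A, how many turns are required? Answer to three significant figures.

A = πr² = π(1.620×10^-2 m)² = 8.2448×10^-4 m².
From L = μ₀N²A/ℓ, N = √(Lℓ / (μ₀A)).
N = √[(3.440×10^-2)(0.496) / ((4π×10⁻⁷)×8.2448×10^-4)] = √(1.647×10^7) ≈ 4058.1.

N ≈ 4060 turns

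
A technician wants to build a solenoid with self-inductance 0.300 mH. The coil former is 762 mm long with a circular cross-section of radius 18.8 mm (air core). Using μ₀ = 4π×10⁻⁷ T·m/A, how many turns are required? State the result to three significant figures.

A = πr² = π(1.880×10^-2 m)² = 1.110×10^-3 m².
From L = μ₀N²A/ℓ, N = √(Lℓ / (μ₀A)).
N = √[(3.000×10^-4)(0.762) / ((4π×10⁻⁷)×1.110×10^-3)] = √(1.638×10^5) ≈ 404.8.

N ≈ 405 turns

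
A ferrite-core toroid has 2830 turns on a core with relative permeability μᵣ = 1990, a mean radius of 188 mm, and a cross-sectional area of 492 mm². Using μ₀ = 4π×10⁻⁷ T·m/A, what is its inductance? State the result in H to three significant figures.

For a thin toroid, L = μ₀μᵣN²A/(2πR).
L = (4π×10⁻⁷)(1990)(2830)²(4.920×10^-4) / (2π×0.188 m) = 8.342 H.

L ≈ 8.34 H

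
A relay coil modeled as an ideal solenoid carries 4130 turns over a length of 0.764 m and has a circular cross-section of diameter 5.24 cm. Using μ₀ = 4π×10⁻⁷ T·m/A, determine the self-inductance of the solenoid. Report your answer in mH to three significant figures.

A = π(d/2)² = π(2.620×10^-2 m)² = 2.157×10^-3 m².
For a long solenoid, L = μ₀N²A/ℓ.
L = (4π×10⁻⁷)(4130)²(2.157×10^-3)/(0.764 m) = 6.050×10^-2 H.

L ≈ 60.5 mH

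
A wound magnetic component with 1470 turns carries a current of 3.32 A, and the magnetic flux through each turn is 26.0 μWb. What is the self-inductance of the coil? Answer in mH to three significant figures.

L ≈ 11.5 mH

Self-inductance is defined by L = NΦ_B/I (flux linkage over current).
L = (1470)(2.600×10^-5 Wb)/(3.32 A) = 1.151×10^-2 H.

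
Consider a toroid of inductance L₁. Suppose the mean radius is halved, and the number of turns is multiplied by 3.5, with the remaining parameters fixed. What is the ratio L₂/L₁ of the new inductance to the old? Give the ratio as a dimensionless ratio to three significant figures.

L₂/L₁ = 24.5

For a toroid, L ∝ μᵣN²A/R.
L₂/L₁ = (0.5)^-1 × (3.5)^2 = 24.5.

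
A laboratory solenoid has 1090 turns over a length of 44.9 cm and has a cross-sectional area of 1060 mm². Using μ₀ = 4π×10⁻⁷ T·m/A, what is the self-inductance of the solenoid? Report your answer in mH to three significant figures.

L ≈ 3.52 mH

A = 1060 mm² = 1.060×10^-3 m².
For a long solenoid, L = μ₀N²A/ℓ.
L = (4π×10⁻⁷)(1090)²(1.060×10^-3)/(0.449 m) = 3.5247×10^-3 H.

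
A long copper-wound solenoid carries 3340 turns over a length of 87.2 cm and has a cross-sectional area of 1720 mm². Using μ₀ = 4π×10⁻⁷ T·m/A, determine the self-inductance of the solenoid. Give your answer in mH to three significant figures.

L ≈ 27.7 mH

A = 1720 mm² = 1.720×10^-3 m².
For a long solenoid, L = μ₀N²A/ℓ.
L = (4π×10⁻⁷)(3340)²(1.720×10^-3)/(0.872 m) = 2.765×10^-2 H.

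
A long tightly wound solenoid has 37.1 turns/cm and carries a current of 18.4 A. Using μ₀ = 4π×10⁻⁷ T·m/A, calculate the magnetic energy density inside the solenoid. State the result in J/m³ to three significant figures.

B = μ₀nI = (4π×10⁻⁷)(3.710×10^3)(18.4) = 8.578×10^-2 T.
u = B²/(2μ₀) = (8.578×10^-2)²/(2×4π×10⁻⁷) = 2.928×10^3 J/m³.

u ≈ 2930 J/m³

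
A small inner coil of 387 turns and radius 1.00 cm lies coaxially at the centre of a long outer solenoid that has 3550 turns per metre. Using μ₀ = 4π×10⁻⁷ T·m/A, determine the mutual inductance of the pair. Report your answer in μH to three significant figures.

M ≈ 542 μH

The outer solenoid produces a uniform field B₁ = μ₀n₁I₁ across the inner coil,
so the flux linkage is N₂Φ = N₂B₁A₂ = μ₀n₁N₂A₂·I₁, giving M = μ₀n₁N₂A₂.
A₂ = πr² = π(1.000×10^-2 m)² = 3.142×10^-4 m².
M = (4π×10⁻⁷)(3550)(387)(3.142×10^-4) = 5.424×10^-4 H.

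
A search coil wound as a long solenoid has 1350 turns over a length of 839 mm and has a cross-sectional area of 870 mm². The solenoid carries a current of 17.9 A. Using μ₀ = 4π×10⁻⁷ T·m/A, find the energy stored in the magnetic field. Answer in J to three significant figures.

A = 870 mm² = 8.700×10^-4 m².
L = μ₀N²A/ℓ = (4π×10⁻⁷)(1350)²(8.700×10^-4)/(0.839) = 2.3748×10^-3 H.
U = ½LI² = ½(2.3748×10^-3)(17.9)² = 0.38046 J.

U ≈ 0.380 J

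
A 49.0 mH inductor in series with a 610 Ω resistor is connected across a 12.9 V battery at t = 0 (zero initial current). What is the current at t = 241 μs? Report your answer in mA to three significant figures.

τ = L/R = 4.900×10^-2/610 = 8.033×10^-5 s; final current I_∞ = ε/R = 12.9/610 = 2.1148×10^-2 A.
I(t) = I_∞(1 − e^(−t/τ)) with t/τ = 3.000.
I = (2.1148×10^-2)(1 − e^(−3.000)) = 2.009×10^-2 A.

I ≈ 20.1 mA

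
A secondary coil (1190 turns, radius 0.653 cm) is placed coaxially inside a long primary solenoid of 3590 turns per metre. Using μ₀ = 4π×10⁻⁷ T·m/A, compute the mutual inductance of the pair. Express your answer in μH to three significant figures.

The outer solenoid produces a uniform field B₁ = μ₀n₁I₁ across the inner coil,
so the flux linkage is N₂Φ = N₂B₁A₂ = μ₀n₁N₂A₂·I₁, giving M = μ₀n₁N₂A₂.
A₂ = πr² = π(6.530×10^-3 m)² = 1.340×10^-4 m².
M = (4π×10⁻⁷)(3590)(1190)(1.340×10^-4) = 7.192×10^-4 H.

M ≈ 719 μH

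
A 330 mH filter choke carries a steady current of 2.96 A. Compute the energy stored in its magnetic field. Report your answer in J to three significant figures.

U ≈ 1.45 J

Stored magnetic energy: U = ½LI².
U = ½(0.33 H)(2.96 A)² = 1.446 J.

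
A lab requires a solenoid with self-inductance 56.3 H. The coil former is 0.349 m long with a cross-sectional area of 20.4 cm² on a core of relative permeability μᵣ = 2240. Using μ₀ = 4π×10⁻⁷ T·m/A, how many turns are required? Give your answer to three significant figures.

N ≈ 1850 turns

A = 20.4 cm² = 2.040×10^-3 m².
From L = μ₀μᵣN²A/ℓ, N = √(Lℓ / (μ₀μᵣA)).
N = √[(56.3)(0.349) / ((4π×10⁻⁷)(2240)×2.040×10^-3)] = √(3.422×10^6) ≈ 1849.8.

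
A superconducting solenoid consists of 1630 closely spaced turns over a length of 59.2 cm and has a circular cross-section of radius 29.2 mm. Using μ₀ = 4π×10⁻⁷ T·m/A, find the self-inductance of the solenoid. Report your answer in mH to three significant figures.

A = πr² = π(2.920×10^-2 m)² = 2.679×10^-3 m².
For a long solenoid, L = μ₀N²A/ℓ.
L = (4π×10⁻⁷)(1630)²(2.679×10^-3)/(0.592 m) = 1.511×10^-2 H.

L ≈ 15.1 mH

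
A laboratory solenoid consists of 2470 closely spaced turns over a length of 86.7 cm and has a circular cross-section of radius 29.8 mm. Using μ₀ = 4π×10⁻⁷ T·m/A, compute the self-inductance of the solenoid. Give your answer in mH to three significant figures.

A = πr² = π(2.980×10^-2 m)² = 2.790×10^-3 m².
For a long solenoid, L = μ₀N²A/ℓ.
L = (4π×10⁻⁷)(2470)²(2.790×10^-3)/(0.867 m) = 2.467×10^-2 H.

L ≈ 24.7 mH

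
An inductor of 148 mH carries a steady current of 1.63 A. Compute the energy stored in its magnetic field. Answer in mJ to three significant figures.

U ≈ 197 mJ

Stored magnetic energy: U = ½LI².
U = ½(0.148 H)(1.63 A)² = 0.1966 J.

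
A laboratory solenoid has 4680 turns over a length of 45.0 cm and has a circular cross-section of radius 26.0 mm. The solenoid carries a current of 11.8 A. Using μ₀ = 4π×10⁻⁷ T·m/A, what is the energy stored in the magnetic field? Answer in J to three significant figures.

A = πr² = π(2.600×10^-2 m)² = 2.124×10^-3 m².
L = μ₀N²A/ℓ = (4π×10⁻⁷)(4680)²(2.124×10^-3)/(0.45) = 0.1299 H.
U = ½LI² = ½(0.1299)(11.8)² = 9.043 J.

U ≈ 9.04 J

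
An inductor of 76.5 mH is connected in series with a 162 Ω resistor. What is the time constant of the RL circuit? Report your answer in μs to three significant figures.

τ ≈ 472 μs

τ = L/R = (7.650×10^-2 H)/(162 Ω) = 4.722×10^-4 s.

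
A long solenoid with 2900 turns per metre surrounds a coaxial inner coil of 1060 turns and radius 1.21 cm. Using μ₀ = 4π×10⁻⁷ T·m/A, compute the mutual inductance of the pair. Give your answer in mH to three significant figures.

The outer solenoid produces a uniform field B₁ = μ₀n₁I₁ across the inner coil,
so the flux linkage is N₂Φ = N₂B₁A₂ = μ₀n₁N₂A₂·I₁, giving M = μ₀n₁N₂A₂.
A₂ = πr² = π(1.210×10^-2 m)² = 4.600×10^-4 m².
M = (4π×10⁻⁷)(2900)(1060)(4.600×10^-4) = 1.777×10^-3 H.

M ≈ 1.78 mH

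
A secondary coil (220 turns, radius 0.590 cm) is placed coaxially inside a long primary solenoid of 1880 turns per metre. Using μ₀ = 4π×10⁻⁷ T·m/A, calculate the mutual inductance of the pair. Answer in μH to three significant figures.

M ≈ 56.8 μH

The outer solenoid produces a uniform field B₁ = μ₀n₁I₁ across the inner coil,
so the flux linkage is N₂Φ = N₂B₁A₂ = μ₀n₁N₂A₂·I₁, giving M = μ₀n₁N₂A₂.
A₂ = πr² = π(5.900×10^-3 m)² = 1.094×10^-4 m².
M = (4π×10⁻⁷)(1880)(220)(1.094×10^-4) = 5.684×10^-5 H.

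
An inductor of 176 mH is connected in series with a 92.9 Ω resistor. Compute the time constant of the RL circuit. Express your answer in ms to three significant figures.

τ ≈ 1.89 ms

τ = L/R = (0.176 H)/(92.9 Ω) = 1.8945×10^-3 s.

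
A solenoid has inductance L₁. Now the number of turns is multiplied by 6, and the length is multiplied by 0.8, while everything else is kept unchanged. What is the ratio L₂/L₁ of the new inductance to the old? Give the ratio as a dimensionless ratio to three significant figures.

L₂/L₁ = 45.0

For a solenoid, L ∝ μᵣN²A/ℓ.
L₂/L₁ = (6)^2 × (0.8)^-1 = 45.0.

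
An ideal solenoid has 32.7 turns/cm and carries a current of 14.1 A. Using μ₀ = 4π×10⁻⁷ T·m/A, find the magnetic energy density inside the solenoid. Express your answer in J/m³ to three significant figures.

u ≈ 1340 J/m³

B = μ₀nI = (4π×10⁻⁷)(3.270×10^3)(14.1) = 5.794×10^-2 T.
u = B²/(2μ₀) = (5.794×10^-2)²/(2×4π×10⁻⁷) = 1.336×10^3 J/m³.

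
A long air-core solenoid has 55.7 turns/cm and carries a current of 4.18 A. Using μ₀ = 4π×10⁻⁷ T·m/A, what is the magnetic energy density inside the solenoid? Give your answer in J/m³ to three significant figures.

B = μ₀nI = (4π×10⁻⁷)(5.570×10^3)(4.18) = 2.926×10^-2 T.
u = B²/(2μ₀) = (2.926×10^-2)²/(2×4π×10⁻⁷) = 340.6 J/m³.

u ≈ 341 J/m³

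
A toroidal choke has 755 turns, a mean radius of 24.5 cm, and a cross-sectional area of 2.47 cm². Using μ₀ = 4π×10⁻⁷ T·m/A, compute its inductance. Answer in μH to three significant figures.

For a thin toroid, L = μ₀N²A/(2πR).
L = (4π×10⁻⁷)(755)²(2.470×10^-4) / (2π×0.245 m) = 1.149×10^-4 H.

L ≈ 115 μH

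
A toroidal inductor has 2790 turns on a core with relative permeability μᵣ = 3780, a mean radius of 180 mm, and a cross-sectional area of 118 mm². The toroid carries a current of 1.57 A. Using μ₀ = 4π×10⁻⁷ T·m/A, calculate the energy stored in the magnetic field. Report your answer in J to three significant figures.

L = μ₀μᵣN²A/(2πR) = (4π×10⁻⁷)(3780)(2790)²(1.180×10^-4)/(2π×0.18) = 3.858 H.
U = ½LI² = ½(3.858)(1.57)² = 4.7545 J.

U ≈ 4.75 J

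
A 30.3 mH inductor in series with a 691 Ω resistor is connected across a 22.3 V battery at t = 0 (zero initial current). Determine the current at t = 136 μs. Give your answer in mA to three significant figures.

I ≈ 30.8 mA

τ = L/R = 3.030×10^-2/691 = 4.3849×10^-5 s; final current I_∞ = ε/R = 22.3/691 = 3.227×10^-2 A.
I(t) = I_∞(1 − e^(−t/τ)) with t/τ = 3.102.
I = (3.227×10^-2)(1 − e^(−3.102)) = 3.082×10^-2 A.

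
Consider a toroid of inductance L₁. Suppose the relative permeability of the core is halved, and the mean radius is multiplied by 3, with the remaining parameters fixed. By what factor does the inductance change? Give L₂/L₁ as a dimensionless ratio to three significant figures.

L₂/L₁ = 0.167

For a toroid, L ∝ μᵣN²A/R.
L₂/L₁ = (0.5) × (3)^-1 = 0.167.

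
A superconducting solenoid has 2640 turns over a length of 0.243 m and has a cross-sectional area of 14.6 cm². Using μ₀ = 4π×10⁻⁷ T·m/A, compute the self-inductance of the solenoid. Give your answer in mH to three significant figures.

L ≈ 52.6 mH

A = 14.6 cm² = 1.460×10^-3 m².
For a long solenoid, L = μ₀N²A/ℓ.
L = (4π×10⁻⁷)(2640)²(1.460×10^-3)/(0.243 m) = 5.262×10^-2 H.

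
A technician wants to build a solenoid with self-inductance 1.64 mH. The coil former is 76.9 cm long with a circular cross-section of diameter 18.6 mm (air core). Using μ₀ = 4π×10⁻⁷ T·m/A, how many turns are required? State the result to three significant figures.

A = π(d/2)² = π(9.300×10^-3 m)² = 2.717×10^-4 m².
From L = μ₀N²A/ℓ, N = √(Lℓ / (μ₀A)).
N = √[(1.640×10^-3)(0.769) / ((4π×10⁻⁷)×2.717×10^-4)] = √(3.694×10^6) ≈ 1921.9.

N ≈ 1920 turns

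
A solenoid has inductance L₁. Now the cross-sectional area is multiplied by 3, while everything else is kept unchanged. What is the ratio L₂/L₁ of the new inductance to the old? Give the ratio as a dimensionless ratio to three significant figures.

For a solenoid, L ∝ μᵣN²A/ℓ.
L₂/L₁ = (3) = 3.00.

L₂/L₁ = 3.00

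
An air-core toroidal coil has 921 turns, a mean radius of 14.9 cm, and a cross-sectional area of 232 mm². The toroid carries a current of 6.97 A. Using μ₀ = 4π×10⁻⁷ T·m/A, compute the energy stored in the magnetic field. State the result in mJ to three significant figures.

U ≈ 6.42 mJ

L = μ₀N²A/(2πR) = (4π×10⁻⁷)(921)²(2.320×10^-4)/(2π×0.149) = 2.642×10^-4 H.
U = ½LI² = ½(2.642×10^-4)(6.97)² = 6.416×10^-3 J.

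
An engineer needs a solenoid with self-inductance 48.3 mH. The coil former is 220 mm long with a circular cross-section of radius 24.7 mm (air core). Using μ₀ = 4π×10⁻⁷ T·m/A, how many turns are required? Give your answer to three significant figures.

A = πr² = π(2.470×10^-2 m)² = 1.917×10^-3 m².
From L = μ₀N²A/ℓ, N = √(Lℓ / (μ₀A)).
N = √[(4.830×10^-2)(0.22) / ((4π×10⁻⁷)×1.917×10^-3)] = √(4.412×10^6) ≈ 2100.4.

N ≈ 2100 turns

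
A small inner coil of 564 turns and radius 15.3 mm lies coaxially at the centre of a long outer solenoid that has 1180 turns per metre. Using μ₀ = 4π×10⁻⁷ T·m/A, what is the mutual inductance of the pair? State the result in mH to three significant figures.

M ≈ 0.615 mH

The outer solenoid produces a uniform field B₁ = μ₀n₁I₁ across the inner coil,
so the flux linkage is N₂Φ = N₂B₁A₂ = μ₀n₁N₂A₂·I₁, giving M = μ₀n₁N₂A₂.
A₂ = πr² = π(1.530×10^-2 m)² = 7.354×10^-4 m².
M = (4π×10⁻⁷)(1180)(564)(7.354×10^-4) = 6.150×10^-4 H.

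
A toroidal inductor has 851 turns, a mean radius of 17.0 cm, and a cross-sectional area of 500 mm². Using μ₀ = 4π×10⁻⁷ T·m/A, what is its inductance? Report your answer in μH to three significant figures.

L ≈ 426 μH

For a thin toroid, L = μ₀N²A/(2πR).
L = (4π×10⁻⁷)(851)²(5.000×10^-4) / (2π×0.17 m) = 4.260×10^-4 H.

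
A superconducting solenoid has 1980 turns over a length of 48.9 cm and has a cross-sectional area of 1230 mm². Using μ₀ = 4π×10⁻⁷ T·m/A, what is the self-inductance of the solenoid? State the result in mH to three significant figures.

L ≈ 12.4 mH

A = 1230 mm² = 1.230×10^-3 m².
For a long solenoid, L = μ₀N²A/ℓ.
L = (4π×10⁻⁷)(1980)²(1.230×10^-3)/(0.489 m) = 1.239×10^-2 H.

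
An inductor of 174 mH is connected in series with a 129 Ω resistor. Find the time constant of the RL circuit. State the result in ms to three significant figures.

τ ≈ 1.35 ms

τ = L/R = (0.174 H)/(129 Ω) = 1.349×10^-3 s.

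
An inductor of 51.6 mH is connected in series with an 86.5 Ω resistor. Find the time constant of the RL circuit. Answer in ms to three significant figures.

τ = L/R = (5.160×10^-2 H)/(86.5 Ω) = 5.965×10^-4 s.

τ ≈ 0.597 ms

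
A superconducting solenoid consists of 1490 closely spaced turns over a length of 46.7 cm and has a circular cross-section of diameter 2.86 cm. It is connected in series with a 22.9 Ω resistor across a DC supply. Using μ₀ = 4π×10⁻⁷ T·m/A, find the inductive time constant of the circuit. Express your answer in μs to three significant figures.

A = π(d/2)² = π(1.430×10^-2 m)² = 6.424×10^-4 m².
L = μ₀N²A/ℓ = (4π×10⁻⁷)(1490)²(6.424×10^-4)/(0.467) = 3.838×10^-3 H.
τ = L/R = (3.838×10^-3)/(22.9) = 1.676×10^-4 s.

τ ≈ 168 μs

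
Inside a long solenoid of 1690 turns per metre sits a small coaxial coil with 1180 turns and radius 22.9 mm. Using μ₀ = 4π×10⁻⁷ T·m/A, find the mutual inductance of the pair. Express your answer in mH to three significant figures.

The outer solenoid produces a uniform field B₁ = μ₀n₁I₁ across the inner coil,
so the flux linkage is N₂Φ = N₂B₁A₂ = μ₀n₁N₂A₂·I₁, giving M = μ₀n₁N₂A₂.
A₂ = πr² = π(2.290×10^-2 m)² = 1.647×10^-3 m².
M = (4π×10⁻⁷)(1690)(1180)(1.647×10^-3) = 4.129×10^-3 H.

M ≈ 4.13 mH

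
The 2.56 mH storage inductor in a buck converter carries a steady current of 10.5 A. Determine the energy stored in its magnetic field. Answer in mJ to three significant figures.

Stored magnetic energy: U = ½LI².
U = ½(2.560×10^-3 H)(10.5 A)² = 0.1411 J.

U ≈ 141 mJ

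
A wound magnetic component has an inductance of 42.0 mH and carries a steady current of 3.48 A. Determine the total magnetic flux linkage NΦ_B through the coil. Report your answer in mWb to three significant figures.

NΦ_B ≈ 146 mWb

From L = NΦ_B/I, the flux linkage is NΦ_B = LI.
NΦ_B = (4.200×10^-2 H)(3.48 A) = 0.1462 Wb.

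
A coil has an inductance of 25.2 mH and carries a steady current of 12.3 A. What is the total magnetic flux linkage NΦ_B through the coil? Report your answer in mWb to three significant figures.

From L = NΦ_B/I, the flux linkage is NΦ_B = LI.
NΦ_B = (2.520×10^-2 H)(12.3 A) = 0.31 Wb.

NΦ_B ≈ 310 mWb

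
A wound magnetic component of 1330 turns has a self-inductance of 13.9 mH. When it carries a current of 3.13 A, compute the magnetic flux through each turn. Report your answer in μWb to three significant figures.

From L = NΦ_B/I, the flux per turn is Φ_B = LI/N.
Φ_B = (1.390×10^-2 H)(3.13 A)/1330 = 3.271×10^-5 Wb.

Φ_B ≈ 32.7 μWb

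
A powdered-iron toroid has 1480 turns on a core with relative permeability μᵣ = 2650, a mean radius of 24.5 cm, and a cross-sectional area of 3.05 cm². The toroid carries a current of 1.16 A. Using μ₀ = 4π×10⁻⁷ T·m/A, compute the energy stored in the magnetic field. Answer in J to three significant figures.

U ≈ 0.972 J

L = μ₀μᵣN²A/(2πR) = (4π×10⁻⁷)(2650)(1480)²(3.050×10^-4)/(2π×0.245) = 1.445 H.
U = ½LI² = ½(1.445)(1.16)² = 0.9723 J.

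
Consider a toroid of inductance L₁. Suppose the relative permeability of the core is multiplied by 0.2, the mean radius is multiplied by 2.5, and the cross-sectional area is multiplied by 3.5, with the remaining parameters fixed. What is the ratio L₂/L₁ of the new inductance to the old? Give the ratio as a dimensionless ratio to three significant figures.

L₂/L₁ = 0.280

For a toroid, L ∝ μᵣN²A/R.
L₂/L₁ = (0.2) × (2.5)^-1 × (3.5) = 0.280.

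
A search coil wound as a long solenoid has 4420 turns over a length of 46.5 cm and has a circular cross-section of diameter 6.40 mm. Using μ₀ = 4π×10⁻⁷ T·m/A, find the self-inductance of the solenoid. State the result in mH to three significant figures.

A = π(d/2)² = π(3.200×10^-3 m)² = 3.217×10^-5 m².
For a long solenoid, L = μ₀N²A/ℓ.
L = (4π×10⁻⁷)(4420)²(3.217×10^-5)/(0.465 m) = 1.698×10^-3 H.

L ≈ 1.70 mH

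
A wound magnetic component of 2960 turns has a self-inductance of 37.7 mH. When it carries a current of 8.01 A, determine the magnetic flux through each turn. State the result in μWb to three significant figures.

Φ_B ≈ 102 μWb

From L = NΦ_B/I, the flux per turn is Φ_B = LI/N.
Φ_B = (3.770×10^-2 H)(8.01 A)/2960 = 1.020×10^-4 Wb.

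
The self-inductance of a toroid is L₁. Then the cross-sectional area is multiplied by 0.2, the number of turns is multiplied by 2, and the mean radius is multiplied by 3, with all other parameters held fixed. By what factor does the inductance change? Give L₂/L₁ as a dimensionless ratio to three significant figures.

L₂/L₁ = 0.267

For a toroid, L ∝ μᵣN²A/R.
L₂/L₁ = (0.2) × (2)^2 × (3)^-1 = 0.267.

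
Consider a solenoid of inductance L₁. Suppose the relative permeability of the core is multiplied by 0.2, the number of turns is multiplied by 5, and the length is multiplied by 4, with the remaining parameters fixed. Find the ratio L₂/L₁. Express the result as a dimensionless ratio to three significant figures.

L₂/L₁ = 1.25

For a solenoid, L ∝ μᵣN²A/ℓ.
L₂/L₁ = (0.2) × (5)^2 × (4)^-1 = 1.25.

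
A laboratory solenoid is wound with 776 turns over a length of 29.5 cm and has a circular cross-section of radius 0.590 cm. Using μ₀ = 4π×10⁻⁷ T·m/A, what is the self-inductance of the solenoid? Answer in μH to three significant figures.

L ≈ 281 μH

A = πr² = π(5.900×10^-3 m)² = 1.094×10^-4 m².
For a long solenoid, L = μ₀N²A/ℓ.
L = (4π×10⁻⁷)(776)²(1.094×10^-4)/(0.295 m) = 2.805×10^-4 H.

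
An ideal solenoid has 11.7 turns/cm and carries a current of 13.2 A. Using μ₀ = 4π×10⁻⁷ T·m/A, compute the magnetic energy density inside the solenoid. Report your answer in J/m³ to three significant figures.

B = μ₀nI = (4π×10⁻⁷)(1.170×10^3)(13.2) = 1.941×10^-2 T.
u = B²/(2μ₀) = (1.941×10^-2)²/(2×4π×10⁻⁷) = 149.9 J/m³.

u ≈ 150 J/m³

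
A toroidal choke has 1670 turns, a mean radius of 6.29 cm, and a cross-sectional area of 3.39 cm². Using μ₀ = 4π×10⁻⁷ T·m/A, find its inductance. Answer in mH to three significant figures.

For a thin toroid, L = μ₀N²A/(2πR).
L = (4π×10⁻⁷)(1670)²(3.390×10^-4) / (2π×6.290×10^-2 m) = 3.006×10^-3 H.

L ≈ 3.01 mH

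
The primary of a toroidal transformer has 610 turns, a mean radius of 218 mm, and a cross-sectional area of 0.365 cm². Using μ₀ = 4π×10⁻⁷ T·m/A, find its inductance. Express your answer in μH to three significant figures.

L ≈ 12.5 μH

For a thin toroid, L = μ₀N²A/(2πR).
L = (4π×10⁻⁷)(610)²(3.650×10^-5) / (2π×0.218 m) = 1.246×10^-5 H.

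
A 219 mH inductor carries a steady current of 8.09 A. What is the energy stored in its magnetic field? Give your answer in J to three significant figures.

Stored magnetic energy: U = ½LI².
U = ½(0.219 H)(8.09 A)² = 7.167 J.

U ≈ 7.17 J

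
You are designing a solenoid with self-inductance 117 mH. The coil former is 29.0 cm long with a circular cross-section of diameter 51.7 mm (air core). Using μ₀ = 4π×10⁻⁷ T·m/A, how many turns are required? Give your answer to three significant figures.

N ≈ 3590 turns

A = π(d/2)² = π(2.585×10^-2 m)² = 2.099×10^-3 m².
From L = μ₀N²A/ℓ, N = √(Lℓ / (μ₀A)).
N = √[(0.117)(0.29) / ((4π×10⁻⁷)×2.099×10^-3)] = √(1.286×10^7) ≈ 3586.3.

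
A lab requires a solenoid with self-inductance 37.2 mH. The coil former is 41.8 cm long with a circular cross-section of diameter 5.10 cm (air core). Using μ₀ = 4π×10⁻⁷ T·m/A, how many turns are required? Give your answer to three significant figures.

A = π(d/2)² = π(2.550×10^-2 m)² = 2.043×10^-3 m².
From L = μ₀N²A/ℓ, N = √(Lℓ / (μ₀A)).
N = √[(3.720×10^-2)(0.418) / ((4π×10⁻⁷)×2.043×10^-3)] = √(6.057×10^6) ≈ 2461.2.

N ≈ 2460 turns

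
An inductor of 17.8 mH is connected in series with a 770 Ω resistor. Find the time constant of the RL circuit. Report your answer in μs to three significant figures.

τ = L/R = (1.780×10^-2 H)/(770 Ω) = 2.312×10^-5 s.

τ ≈ 23.1 μs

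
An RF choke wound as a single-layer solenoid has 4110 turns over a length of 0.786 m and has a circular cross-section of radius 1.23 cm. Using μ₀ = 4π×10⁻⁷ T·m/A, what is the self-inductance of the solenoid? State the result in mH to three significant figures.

A = πr² = π(1.230×10^-2 m)² = 4.753×10^-4 m².
For a long solenoid, L = μ₀N²A/ℓ.
L = (4π×10⁻⁷)(4110)²(4.753×10^-4)/(0.786 m) = 1.284×10^-2 H.

L ≈ 12.8 mH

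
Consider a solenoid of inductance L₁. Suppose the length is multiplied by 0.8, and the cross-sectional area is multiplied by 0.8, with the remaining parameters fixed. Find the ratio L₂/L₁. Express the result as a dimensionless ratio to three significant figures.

For a solenoid, L ∝ μᵣN²A/ℓ.
L₂/L₁ = (0.8)^-1 × (0.8) = 1.00.

L₂/L₁ = 1.00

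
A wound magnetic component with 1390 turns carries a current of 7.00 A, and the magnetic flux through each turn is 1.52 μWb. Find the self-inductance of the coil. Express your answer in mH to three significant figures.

Self-inductance is defined by L = NΦ_B/I (flux linkage over current).
L = (1390)(1.520×10^-6 Wb)/(7.00 A) = 3.018×10^-4 H.

L ≈ 0.302 mH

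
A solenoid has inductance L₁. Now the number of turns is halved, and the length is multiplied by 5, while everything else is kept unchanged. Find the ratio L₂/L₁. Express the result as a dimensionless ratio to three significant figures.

For a solenoid, L ∝ μᵣN²A/ℓ.
L₂/L₁ = (0.5)^2 × (5)^-1 = 0.0500.

L₂/L₁ = 0.0500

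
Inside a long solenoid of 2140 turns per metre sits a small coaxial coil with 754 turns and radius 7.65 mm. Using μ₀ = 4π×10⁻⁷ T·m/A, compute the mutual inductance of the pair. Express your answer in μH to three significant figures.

The outer solenoid produces a uniform field B₁ = μ₀n₁I₁ across the inner coil,
so the flux linkage is N₂Φ = N₂B₁A₂ = μ₀n₁N₂A₂·I₁, giving M = μ₀n₁N₂A₂.
A₂ = πr² = π(7.650×10^-3 m)² = 1.839×10^-4 m².
M = (4π×10⁻⁷)(2140)(754)(1.839×10^-4) = 3.728×10^-4 H.

M ≈ 373 μH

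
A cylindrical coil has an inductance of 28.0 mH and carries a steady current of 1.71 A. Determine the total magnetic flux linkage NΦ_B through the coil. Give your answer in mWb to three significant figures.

NΦ_B ≈ 47.9 mWb

From L = NΦ_B/I, the flux linkage is NΦ_B = LI.
NΦ_B = (2.800×10^-2 H)(1.71 A) = 4.788×10^-2 Wb.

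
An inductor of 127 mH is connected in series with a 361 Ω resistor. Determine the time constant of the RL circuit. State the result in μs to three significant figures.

τ ≈ 352 μs

τ = L/R = (0.127 H)/(361 Ω) = 3.518×10^-4 s.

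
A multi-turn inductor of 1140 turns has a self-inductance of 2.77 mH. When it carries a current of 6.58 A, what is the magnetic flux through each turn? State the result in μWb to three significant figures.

From L = NΦ_B/I, the flux per turn is Φ_B = LI/N.
Φ_B = (2.770×10^-3 H)(6.58 A)/1140 = 1.599×10^-5 Wb.

Φ_B ≈ 16.0 μWb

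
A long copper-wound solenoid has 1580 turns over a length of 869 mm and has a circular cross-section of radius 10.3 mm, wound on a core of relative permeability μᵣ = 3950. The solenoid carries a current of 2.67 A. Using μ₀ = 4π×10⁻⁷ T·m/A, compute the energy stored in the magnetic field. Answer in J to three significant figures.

U ≈ 16.9 J

A = πr² = π(1.030×10^-2 m)² = 3.333×10^-4 m².
L = μ₀μᵣN²A/ℓ = (4π×10⁻⁷)(3950)(1580)²(3.333×10^-4)/(0.869) = 4.753 H.
U = ½LI² = ½(4.753)(2.67)² = 16.94 J.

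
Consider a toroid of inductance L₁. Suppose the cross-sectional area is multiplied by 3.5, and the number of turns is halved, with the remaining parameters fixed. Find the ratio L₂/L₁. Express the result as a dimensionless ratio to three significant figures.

L₂/L₁ = 0.875

For a toroid, L ∝ μᵣN²A/R.
L₂/L₁ = (3.5) × (0.5)^2 = 0.875.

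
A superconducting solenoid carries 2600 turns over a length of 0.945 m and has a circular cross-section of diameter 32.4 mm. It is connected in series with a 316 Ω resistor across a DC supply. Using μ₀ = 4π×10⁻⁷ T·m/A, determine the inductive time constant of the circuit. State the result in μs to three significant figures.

τ ≈ 23.5 μs

A = π(d/2)² = π(1.620×10^-2 m)² = 8.2448×10^-4 m².
L = μ₀N²A/ℓ = (4π×10⁻⁷)(2600)²(8.2448×10^-4)/(0.945) = 7.411×10^-3 H.
τ = L/R = (7.411×10^-3)/(316) = 2.345×10^-5 s.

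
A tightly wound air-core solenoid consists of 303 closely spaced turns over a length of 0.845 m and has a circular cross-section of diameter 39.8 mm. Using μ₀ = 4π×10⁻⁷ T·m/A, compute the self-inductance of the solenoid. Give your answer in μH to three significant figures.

A = π(d/2)² = π(1.990×10^-2 m)² = 1.244×10^-3 m².
For a long solenoid, L = μ₀N²A/ℓ.
L = (4π×10⁻⁷)(303)²(1.244×10^-3)/(0.845 m) = 1.699×10^-4 H.

L ≈ 170 μH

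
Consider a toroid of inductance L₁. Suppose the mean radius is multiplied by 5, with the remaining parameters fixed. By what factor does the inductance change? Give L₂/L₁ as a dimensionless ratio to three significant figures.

For a toroid, L ∝ μᵣN²A/R.
L₂/L₁ = (5)^-1 = 0.200.

L₂/L₁ = 0.200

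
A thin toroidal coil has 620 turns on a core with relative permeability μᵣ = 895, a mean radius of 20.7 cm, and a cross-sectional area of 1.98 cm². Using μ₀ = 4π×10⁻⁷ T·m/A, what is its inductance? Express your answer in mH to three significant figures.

For a thin toroid, L = μ₀μᵣN²A/(2πR).
L = (4π×10⁻⁷)(895)(620)²(1.980×10^-4) / (2π×0.207 m) = 6.582×10^-2 H.

L ≈ 65.8 mH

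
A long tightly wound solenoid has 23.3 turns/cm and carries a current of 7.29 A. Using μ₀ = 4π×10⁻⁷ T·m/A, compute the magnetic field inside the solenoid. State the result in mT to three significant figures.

B ≈ 21.3 mT

Inside a long solenoid, B = μ₀nI.
B = (4π×10⁻⁷)(2.330×10^3 m⁻¹)(7.29 A) = 2.134×10^-2 T.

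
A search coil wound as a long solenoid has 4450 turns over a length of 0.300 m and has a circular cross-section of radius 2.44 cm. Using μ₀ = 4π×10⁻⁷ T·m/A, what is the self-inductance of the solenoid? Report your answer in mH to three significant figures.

A = πr² = π(2.440×10^-2 m)² = 1.870×10^-3 m².
For a long solenoid, L = μ₀N²A/ℓ.
L = (4π×10⁻⁷)(4450)²(1.870×10^-3)/(0.3 m) = 0.1551 H.

L ≈ 155 mH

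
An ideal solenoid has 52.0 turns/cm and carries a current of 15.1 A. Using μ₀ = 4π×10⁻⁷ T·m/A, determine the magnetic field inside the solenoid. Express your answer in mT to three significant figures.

B ≈ 98.7 mT

Inside a long solenoid, B = μ₀nI.
B = (4π×10⁻⁷)(5.200×10^3 m⁻¹)(15.1 A) = 9.867×10^-2 T.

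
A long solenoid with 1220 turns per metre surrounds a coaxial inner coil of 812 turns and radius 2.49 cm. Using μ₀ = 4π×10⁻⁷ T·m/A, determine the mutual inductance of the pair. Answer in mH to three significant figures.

M ≈ 2.42 mH

The outer solenoid produces a uniform field B₁ = μ₀n₁I₁ across the inner coil,
so the flux linkage is N₂Φ = N₂B₁A₂ = μ₀n₁N₂A₂·I₁, giving M = μ₀n₁N₂A₂.
A₂ = πr² = π(2.490×10^-2 m)² = 1.948×10^-3 m².
M = (4π×10⁻⁷)(1220)(812)(1.948×10^-3) = 2.4248×10^-3 H.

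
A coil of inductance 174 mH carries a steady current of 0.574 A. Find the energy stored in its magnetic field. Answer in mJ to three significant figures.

Stored magnetic energy: U = ½LI².
U = ½(0.174 H)(0.574 A)² = 2.866×10^-2 J.

U ≈ 28.7 mJ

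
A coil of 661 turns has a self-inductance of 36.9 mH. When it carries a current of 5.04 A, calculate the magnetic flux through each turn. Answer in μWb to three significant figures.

Φ_B ≈ 281 μWb

From L = NΦ_B/I, the flux per turn is Φ_B = LI/N.
Φ_B = (3.690×10^-2 H)(5.04 A)/661 = 2.814×10^-4 Wb.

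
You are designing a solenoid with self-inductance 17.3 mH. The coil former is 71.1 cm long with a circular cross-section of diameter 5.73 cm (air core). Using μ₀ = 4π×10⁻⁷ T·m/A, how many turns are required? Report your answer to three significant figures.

A = π(d/2)² = π(2.865×10^-2 m)² = 2.579×10^-3 m².
From L = μ₀N²A/ℓ, N = √(Lℓ / (μ₀A)).
N = √[(1.730×10^-2)(0.711) / ((4π×10⁻⁷)×2.579×10^-3)] = √(3.796×10^6) ≈ 1948.3.

N ≈ 1950 turns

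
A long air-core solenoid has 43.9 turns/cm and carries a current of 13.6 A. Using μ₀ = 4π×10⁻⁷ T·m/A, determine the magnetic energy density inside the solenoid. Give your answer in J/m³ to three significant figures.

u ≈ 2240 J/m³

B = μ₀nI = (4π×10⁻⁷)(4.390×10^3)(13.6) = 7.503×10^-2 T.
u = B²/(2μ₀) = (7.503×10^-2)²/(2×4π×10⁻⁷) = 2.240×10^3 J/m³.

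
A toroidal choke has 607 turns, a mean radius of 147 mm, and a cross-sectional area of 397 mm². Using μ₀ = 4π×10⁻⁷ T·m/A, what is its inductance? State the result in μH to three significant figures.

L ≈ 199 μH

For a thin toroid, L = μ₀N²A/(2πR).
L = (4π×10⁻⁷)(607)²(3.970×10^-4) / (2π×0.147 m) = 1.990×10^-4 H.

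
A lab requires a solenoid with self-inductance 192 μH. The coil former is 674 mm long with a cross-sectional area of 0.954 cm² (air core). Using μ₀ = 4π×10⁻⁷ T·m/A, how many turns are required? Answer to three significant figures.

N ≈ 1040 turns

A = 0.954 cm² = 9.540×10^-5 m².
From L = μ₀N²A/ℓ, N = √(Lℓ / (μ₀A)).
N = √[(1.920×10^-4)(0.674) / ((4π×10⁻⁷)×9.540×10^-5)] = √(1.079×10^6) ≈ 1039.0.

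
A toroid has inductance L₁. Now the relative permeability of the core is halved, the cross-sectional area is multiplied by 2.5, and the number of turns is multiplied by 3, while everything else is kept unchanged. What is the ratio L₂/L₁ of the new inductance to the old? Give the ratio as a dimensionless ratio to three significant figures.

L₂/L₁ = 11.3

For a toroid, L ∝ μᵣN²A/R.
L₂/L₁ = (0.5) × (2.5) × (3)^2 = 11.3.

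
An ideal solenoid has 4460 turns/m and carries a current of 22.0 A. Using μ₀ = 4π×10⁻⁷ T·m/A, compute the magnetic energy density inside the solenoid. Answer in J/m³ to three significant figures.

B = μ₀nI = (4π×10⁻⁷)(4.460×10^3)(22.0) = 0.1233 T.
u = B²/(2μ₀) = (0.1233)²/(2×4π×10⁻⁷) = 6.049×10^3 J/m³.

u ≈ 6050 J/m³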